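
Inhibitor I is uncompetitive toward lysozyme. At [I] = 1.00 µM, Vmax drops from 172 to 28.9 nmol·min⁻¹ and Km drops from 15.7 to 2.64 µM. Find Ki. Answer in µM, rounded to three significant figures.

0.202 µM

Uncompetitive: Vmax,app = Vmax/α (and Km,app = Km/α) with α = 1 + [I]/Ki.
α = Vmax/Vmax,app = 172/28.9 = 5.952.
Since α = 1 + [I]/Ki, [I]/Ki = 5.952 − 1 = 4.952 and Ki = 1.00/4.952 = 0.202 µM.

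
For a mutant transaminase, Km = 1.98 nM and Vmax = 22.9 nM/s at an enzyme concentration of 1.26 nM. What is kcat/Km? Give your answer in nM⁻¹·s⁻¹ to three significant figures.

kcat = Vmax/[E]total = 22.9/1.26 = 18.2 s⁻¹.
kcat/Km = 18.2/1.98 = 9.18 nM⁻¹·s⁻¹.

9.18 nM⁻¹·s⁻¹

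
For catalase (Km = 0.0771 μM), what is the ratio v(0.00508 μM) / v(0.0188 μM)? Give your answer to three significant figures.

The fractional saturations are [S]/(Km+[S]) = 0.0188/0.09590 = 0.1960 and 0.00508/0.08218 = 0.06182.
v₂/v₁ is just their ratio: 0.06182/0.1960 = 0.315.

0.315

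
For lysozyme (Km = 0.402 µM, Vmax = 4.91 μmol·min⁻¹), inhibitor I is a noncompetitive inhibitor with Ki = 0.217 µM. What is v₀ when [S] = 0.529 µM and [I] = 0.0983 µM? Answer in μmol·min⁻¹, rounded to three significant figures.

1.92 μmol·min⁻¹

α = 1 + [I]/Ki = 1 + 0.0983/0.217 = 1.453.
For a noncompetitive inhibitor, Vmax is reduced to Vmax/α while Km is unchanged: Km,app = 0.402 µM, Vmax,app = 3.38 μmol·min⁻¹.
v = Vmax,app·[S]/(Km,app + [S]) = 3.38 × 0.529/(0.402 + 0.529) = 1.92 μmol·min⁻¹.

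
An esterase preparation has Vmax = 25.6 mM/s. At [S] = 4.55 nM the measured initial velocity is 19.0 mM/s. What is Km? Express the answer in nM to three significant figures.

v/Vmax = 19.0/25.6 = 0.7422 = [S]/(Km+[S]).
So Km + [S] = [S]/0.7422 = 6.131 nM, giving Km = 6.131 − 4.55 = 1.58 nM.

1.58 nM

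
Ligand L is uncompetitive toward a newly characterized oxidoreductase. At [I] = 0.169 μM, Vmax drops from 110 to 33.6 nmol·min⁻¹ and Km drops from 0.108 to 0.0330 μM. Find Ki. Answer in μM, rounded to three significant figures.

Uncompetitive: Vmax,app = Vmax/α (and Km,app = Km/α) with α = 1 + [I]/Ki.
α = Vmax/Vmax,app = 110/33.6 = 3.274.
Since α = 1 + [I]/Ki, [I]/Ki = 3.274 − 1 = 2.274 and Ki = 0.169/2.274 = 0.0743 μM.

0.0743 μM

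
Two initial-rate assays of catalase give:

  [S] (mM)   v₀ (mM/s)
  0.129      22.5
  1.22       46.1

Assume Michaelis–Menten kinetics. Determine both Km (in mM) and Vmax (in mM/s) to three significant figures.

From v = Vmax[S]/(Km+[S]), each point gives Vmax = v(Km+[S])/[S].
Equating: 22.5(Km+0.129)/0.129 = 46.1(Km+1.22)/1.22.
174.4·Km + 22.5 = 37.79·Km + 46.1, so (174.4 − 37.79)·Km = 46.1 − 22.5.
Km = 23.60/136.6 = 0.173 mM; then Vmax = 22.5(0.173+0.129)/0.129 = 52.6 mM/s.

Km = 0.173 mM; Vmax = 52.6 mM/s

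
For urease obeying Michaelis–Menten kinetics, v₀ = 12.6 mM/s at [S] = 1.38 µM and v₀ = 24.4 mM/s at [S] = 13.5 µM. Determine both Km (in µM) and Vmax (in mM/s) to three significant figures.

From v = Vmax[S]/(Km+[S]), each point gives Vmax = v(Km+[S])/[S].
Equating: 12.6(Km+1.38)/1.38 = 24.4(Km+13.5)/13.5.
9.130·Km + 12.6 = 1.807·Km + 24.4, so (9.130 − 1.807)·Km = 24.4 − 12.6.
Km = 11.80/7.323 = 1.61 µM; then Vmax = 12.6(1.61+1.38)/1.38 = 27.3 mM/s.

Km = 1.61 µM; Vmax = 27.3 mM/s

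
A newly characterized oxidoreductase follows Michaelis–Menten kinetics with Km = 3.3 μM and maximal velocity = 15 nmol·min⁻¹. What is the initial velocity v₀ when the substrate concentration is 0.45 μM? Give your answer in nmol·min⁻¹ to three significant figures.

1.80 nmol·min⁻¹

v = Vmax·[S]/(Km + [S]) = 15 × 0.45 / (3.3 + 0.45)
  = 6.750 / 3.750 = 1.80 nmol·min⁻¹.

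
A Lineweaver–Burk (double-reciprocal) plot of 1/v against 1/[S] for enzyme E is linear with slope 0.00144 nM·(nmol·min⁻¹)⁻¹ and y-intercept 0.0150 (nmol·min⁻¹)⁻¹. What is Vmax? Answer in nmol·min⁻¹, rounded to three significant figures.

The y-intercept of a Lineweaver–Burk plot equals 1/Vmax, so Vmax = 1/0.0150 = 66.7 nmol·min⁻¹.

66.7 nmol·min⁻¹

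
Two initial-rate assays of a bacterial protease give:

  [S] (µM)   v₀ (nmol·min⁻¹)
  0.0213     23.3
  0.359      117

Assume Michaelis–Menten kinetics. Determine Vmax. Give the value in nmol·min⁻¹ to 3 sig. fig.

From v = Vmax[S]/(Km+[S]), each point gives Vmax = v(Km+[S])/[S].
Equating: 23.3(Km+0.0213)/0.0213 = 117(Km+0.359)/0.359.
1094·Km + 23.3 = 325.9·Km + 117, so (1094 − 325.9)·Km = 117 − 23.3.
Km = 93.70/768.0 = 0.122 µM; then Vmax = 23.3(0.122+0.0213)/0.0213 = 157 nmol·min⁻¹.

157 nmol·min⁻¹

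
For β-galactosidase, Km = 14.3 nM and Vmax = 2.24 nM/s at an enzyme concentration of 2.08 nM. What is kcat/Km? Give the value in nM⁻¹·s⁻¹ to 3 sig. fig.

kcat = Vmax/[E]total = 2.24/2.08 = 1.08 s⁻¹.
kcat/Km = 1.08/14.3 = 0.0753 nM⁻¹·s⁻¹.

0.0753 nM⁻¹·s⁻¹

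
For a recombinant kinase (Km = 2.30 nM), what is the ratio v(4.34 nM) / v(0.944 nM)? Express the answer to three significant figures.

2.25

Since Vmax cancels, v₂/v₁ = [S]₂(Km+[S]₁) / [S]₁(Km+[S]₂).
= 4.34×(2.30+0.944) / (0.944×(2.30+4.34)) = 14.08/6.268 = 2.25.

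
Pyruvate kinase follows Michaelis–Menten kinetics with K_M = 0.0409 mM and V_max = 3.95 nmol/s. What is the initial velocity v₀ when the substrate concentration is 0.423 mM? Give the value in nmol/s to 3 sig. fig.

v = Vmax·[S]/(Km + [S]) = 3.95 × 0.423 / (0.0409 + 0.423)
  = 1.671 / 0.4639 = 3.60 nmol/s.

3.60 nmol/s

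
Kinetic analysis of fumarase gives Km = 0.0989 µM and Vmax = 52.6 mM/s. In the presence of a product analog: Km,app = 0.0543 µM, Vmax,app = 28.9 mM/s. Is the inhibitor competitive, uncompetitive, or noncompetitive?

uncompetitive

Both Km and Vmax decrease by the same factor (~1.82-fold) — characteristic of uncompetitive inhibition.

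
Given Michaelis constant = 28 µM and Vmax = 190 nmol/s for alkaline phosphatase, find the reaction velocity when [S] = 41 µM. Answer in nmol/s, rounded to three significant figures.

113 nmol/s

v = Vmax·[S]/(Km + [S]) = 190 × 41 / (28 + 41)
  = 7790 / 69.00 = 113 nmol/s.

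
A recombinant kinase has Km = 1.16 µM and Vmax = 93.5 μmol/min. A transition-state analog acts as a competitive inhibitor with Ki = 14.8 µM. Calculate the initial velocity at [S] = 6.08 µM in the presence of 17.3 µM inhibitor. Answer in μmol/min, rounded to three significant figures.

With α = 1 + [I]/Ki = 1 + 17.3/14.8 = 2.169, the competitive rate law is v = Vmax[S] / (αKm + [S]).
v = 93.5×6.08 / (2.169×1.16 + 6.08) = 568.5/8.596 = 66.1 μmol/min.

66.1 μmol/min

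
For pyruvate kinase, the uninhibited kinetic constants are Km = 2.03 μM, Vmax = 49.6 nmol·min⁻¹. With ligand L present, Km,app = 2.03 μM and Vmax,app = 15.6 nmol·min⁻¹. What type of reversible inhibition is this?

noncompetitive

Vmax decreases (49.6 → 15.6 nmol·min⁻¹) while Km is unchanged — pure noncompetitive inhibition.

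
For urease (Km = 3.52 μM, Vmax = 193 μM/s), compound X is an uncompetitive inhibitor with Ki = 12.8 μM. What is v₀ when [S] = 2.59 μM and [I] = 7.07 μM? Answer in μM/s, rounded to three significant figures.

α = 1 + [I]/Ki = 1 + 7.07/12.8 = 1.552.
For an uncompetitive inhibitor, both parameters are divided by α, giving Vmax/α and Km/α: Km,app = 2.27 μM, Vmax,app = 124 μM/s.
v = Vmax,app·[S]/(Km,app + [S]) = 124 × 2.59/(2.27 + 2.59) = 66.3 μM/s.

66.3 μM/s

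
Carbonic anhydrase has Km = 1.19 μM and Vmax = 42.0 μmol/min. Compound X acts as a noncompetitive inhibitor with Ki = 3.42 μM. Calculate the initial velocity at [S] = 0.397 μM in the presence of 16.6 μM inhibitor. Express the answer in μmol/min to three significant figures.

1.79 μmol/min

With α = 1 + [I]/Ki = 1 + 16.6/3.42 = 5.854, the noncompetitive rate law is v = (Vmax/α)·[S] / (Km + [S]).
v = (42.0/5.854)×0.397 / (1.19 + 0.397) = 2.848/1.587 = 1.79 μmol/min.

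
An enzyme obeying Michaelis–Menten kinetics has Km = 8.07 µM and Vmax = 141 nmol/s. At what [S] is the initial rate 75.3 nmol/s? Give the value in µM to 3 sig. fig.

The required fractional saturation is v/Vmax = 75.3/141 = 0.5340.
Then [S]/(Km+[S]) = 0.5340 ⇒ [S] = 8.07 × 0.5340/(1 − 0.5340) = 9.25 µM.

9.25 µM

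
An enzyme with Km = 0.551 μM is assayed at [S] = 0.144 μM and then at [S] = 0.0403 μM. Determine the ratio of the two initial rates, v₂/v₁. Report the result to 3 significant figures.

0.329

Since Vmax cancels, v₂/v₁ = [S]₂(Km+[S]₁) / [S]₁(Km+[S]₂).
= 0.0403×(0.551+0.144) / (0.144×(0.551+0.0403)) = 0.02801/0.08515 = 0.329.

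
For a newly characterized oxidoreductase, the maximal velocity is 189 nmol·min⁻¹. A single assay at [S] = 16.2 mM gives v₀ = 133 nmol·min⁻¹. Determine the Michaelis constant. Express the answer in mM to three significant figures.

6.82 mM

From v = Vmax[S]/(Km+[S]), Km = [S](Vmax − v)/v.
Km = 16.2 × (189 − 133) / 133 = 907.2/133 = 6.82 mM.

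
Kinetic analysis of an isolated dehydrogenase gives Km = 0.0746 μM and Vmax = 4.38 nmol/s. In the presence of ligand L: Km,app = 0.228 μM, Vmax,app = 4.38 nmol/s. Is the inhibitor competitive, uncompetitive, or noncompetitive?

competitive

Km increases (0.0746 → 0.228 μM) while Vmax is unchanged — the hallmark of competitive inhibition.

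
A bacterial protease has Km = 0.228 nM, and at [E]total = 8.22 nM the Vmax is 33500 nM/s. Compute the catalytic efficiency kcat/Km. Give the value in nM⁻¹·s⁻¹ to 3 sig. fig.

kcat = Vmax/[E]total = 33500/8.22 = 4080 s⁻¹.
kcat/Km = 4080/0.228 = 17900 nM⁻¹·s⁻¹.

17900 nM⁻¹·s⁻¹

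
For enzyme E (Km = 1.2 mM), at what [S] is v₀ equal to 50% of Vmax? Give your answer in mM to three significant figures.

1.20 mM

v/Vmax = [S]/(Km+[S]) = 0.5, so [S] = Km·0.5/(1 − 0.5) = 1.2 × 1.000.
[S] = 1.20 mM.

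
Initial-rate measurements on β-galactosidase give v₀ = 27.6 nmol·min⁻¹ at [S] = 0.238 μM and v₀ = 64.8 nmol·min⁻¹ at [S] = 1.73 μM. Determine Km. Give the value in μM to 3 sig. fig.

From v = Vmax[S]/(Km+[S]), each point gives Vmax = v(Km+[S])/[S].
Equating: 27.6(Km+0.238)/0.238 = 64.8(Km+1.73)/1.73.
116.0·Km + 27.6 = 37.46·Km + 64.8, so (116.0 − 37.46)·Km = 64.8 − 27.6.
Km = 37.20/78.51 = 0.474 μM; then Vmax = 27.6(0.474+0.238)/0.238 = 82.5 nmol·min⁻¹.

0.474 μM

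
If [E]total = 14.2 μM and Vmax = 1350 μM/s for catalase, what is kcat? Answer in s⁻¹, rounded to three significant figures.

95.1 s⁻¹

kcat = Vmax/[E]total = 1350 μM/s / 14.2 μM = 95.1 s⁻¹.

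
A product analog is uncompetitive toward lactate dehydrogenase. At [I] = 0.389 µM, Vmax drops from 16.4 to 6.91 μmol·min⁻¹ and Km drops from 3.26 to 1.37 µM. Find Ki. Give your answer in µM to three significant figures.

0.283 µM

Uncompetitive: Vmax,app = Vmax/α (and Km,app = Km/α) with α = 1 + [I]/Ki.
α = Vmax/Vmax,app = 16.4/6.91 = 2.373.
Since α = 1 + [I]/Ki, [I]/Ki = 2.373 − 1 = 1.373 and Ki = 0.389/1.373 = 0.283 µM.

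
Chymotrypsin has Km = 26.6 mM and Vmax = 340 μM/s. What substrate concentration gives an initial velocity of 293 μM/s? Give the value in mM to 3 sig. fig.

Rearranging v = Vmax[S]/(Km+[S]) gives [S] = Km·v/(Vmax − v).
[S] = 26.6 × 293 / (340 − 293) = 7794/47.00 = 166 mM.

166 mM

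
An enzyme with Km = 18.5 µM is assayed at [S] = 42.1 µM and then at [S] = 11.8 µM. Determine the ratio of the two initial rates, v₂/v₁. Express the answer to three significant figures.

The fractional saturations are [S]/(Km+[S]) = 42.1/60.60 = 0.6947 and 11.8/30.30 = 0.3894.
v₂/v₁ is just their ratio: 0.3894/0.6947 = 0.561.

0.561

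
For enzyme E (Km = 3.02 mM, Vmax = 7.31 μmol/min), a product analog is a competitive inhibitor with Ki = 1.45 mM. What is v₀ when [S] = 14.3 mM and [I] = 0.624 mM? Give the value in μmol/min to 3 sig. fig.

5.61 μmol/min

α = 1 + [I]/Ki = 1 + 0.624/1.45 = 1.430.
For a competitive inhibitor, Vmax is unchanged and the apparent Km becomes α·Km: Km,app = 4.32 mM, Vmax,app = 7.31 μmol/min.
v = Vmax,app·[S]/(Km,app + [S]) = 7.31 × 14.3/(4.32 + 14.3) = 5.61 μmol/min.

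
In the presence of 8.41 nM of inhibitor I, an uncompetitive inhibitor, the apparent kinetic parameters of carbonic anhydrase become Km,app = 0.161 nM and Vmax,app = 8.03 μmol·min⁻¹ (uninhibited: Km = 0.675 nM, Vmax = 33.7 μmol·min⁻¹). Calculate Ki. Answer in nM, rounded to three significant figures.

2.63 nM

Uncompetitive: Vmax,app = Vmax/α (and Km,app = Km/α) with α = 1 + [I]/Ki.
α = Vmax/Vmax,app = 33.7/8.03 = 4.197.
Since α = 1 + [I]/Ki, [I]/Ki = 4.197 − 1 = 3.197 and Ki = 8.41/3.197 = 2.63 nM.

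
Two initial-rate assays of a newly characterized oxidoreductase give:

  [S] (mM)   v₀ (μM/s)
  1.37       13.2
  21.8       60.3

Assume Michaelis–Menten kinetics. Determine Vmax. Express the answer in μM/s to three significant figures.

79.3 μM/s

From v = Vmax[S]/(Km+[S]), each point gives Vmax = v(Km+[S])/[S].
Equating: 13.2(Km+1.37)/1.37 = 60.3(Km+21.8)/21.8.
9.635·Km + 13.2 = 2.766·Km + 60.3, so (9.635 − 2.766)·Km = 60.3 − 13.2.
Km = 47.10/6.869 = 6.86 mM; then Vmax = 13.2(6.86+1.37)/1.37 = 79.3 μM/s.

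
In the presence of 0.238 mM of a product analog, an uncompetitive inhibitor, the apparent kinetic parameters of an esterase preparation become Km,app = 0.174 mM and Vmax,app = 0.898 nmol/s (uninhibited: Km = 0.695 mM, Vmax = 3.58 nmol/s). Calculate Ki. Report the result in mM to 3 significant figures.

0.0797 mM

Uncompetitive: Vmax,app = Vmax/α (and Km,app = Km/α) with α = 1 + [I]/Ki.
α = Vmax/Vmax,app = 3.58/0.898 = 3.987.
Since α = 1 + [I]/Ki, [I]/Ki = 3.987 − 1 = 2.987 and Ki = 0.238/2.987 = 0.0797 mM.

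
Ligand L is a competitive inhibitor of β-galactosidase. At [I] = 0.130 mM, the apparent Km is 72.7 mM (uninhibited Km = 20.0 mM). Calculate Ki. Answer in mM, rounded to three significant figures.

0.0493 mM

Competitive: Km,app = α·Km with α = 1 + [I]/Ki.
α = Km,app/Km = 72.7/20.0 = 3.635.
Ki = [I]/(α − 1) = 0.130/2.635 = 0.0493 mM.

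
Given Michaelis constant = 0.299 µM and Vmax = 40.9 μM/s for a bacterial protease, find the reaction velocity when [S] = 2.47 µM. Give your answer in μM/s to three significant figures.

v = Vmax·[S]/(Km + [S]) = 40.9 × 2.47 / (0.299 + 2.47)
  = 101.0 / 2.769 = 36.5 μM/s.

36.5 μM/s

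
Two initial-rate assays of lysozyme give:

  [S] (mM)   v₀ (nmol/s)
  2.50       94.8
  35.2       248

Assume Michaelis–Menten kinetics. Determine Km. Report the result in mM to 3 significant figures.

4.96 mM

From v = Vmax[S]/(Km+[S]), each point gives Vmax = v(Km+[S])/[S].
Equating: 94.8(Km+2.50)/2.50 = 248(Km+35.2)/35.2.
37.92·Km + 94.8 = 7.045·Km + 248, so (37.92 − 7.045)·Km = 248 − 94.8.
Km = 153.2/30.87 = 4.96 mM; then Vmax = 94.8(4.96+2.50)/2.50 = 283 nmol/s.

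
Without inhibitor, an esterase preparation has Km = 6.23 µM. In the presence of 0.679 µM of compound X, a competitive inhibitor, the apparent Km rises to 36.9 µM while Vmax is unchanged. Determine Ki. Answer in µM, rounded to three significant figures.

0.138 µM

Competitive: Km,app = α·Km with α = 1 + [I]/Ki.
α = Km,app/Km = 36.9/6.23 = 5.923.
Ki = [I]/(α − 1) = 0.679/4.923 = 0.138 µM.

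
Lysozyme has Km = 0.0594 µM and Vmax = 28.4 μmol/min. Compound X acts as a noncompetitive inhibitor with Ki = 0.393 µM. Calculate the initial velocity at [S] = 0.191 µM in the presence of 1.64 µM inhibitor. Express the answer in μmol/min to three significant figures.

4.19 μmol/min

With α = 1 + [I]/Ki = 1 + 1.64/0.393 = 5.173, the noncompetitive rate law is v = (Vmax/α)·[S] / (Km + [S]).
v = (28.4/5.173)×0.191 / (0.0594 + 0.191) = 1.049/0.2504 = 4.19 μmol/min.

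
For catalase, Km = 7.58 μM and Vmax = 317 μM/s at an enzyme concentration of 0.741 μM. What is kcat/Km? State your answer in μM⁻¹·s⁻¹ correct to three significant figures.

56.4 μM⁻¹·s⁻¹

kcat = Vmax/[E]total = 317/0.741 = 428 s⁻¹.
kcat/Km = 428/7.58 = 56.4 μM⁻¹·s⁻¹.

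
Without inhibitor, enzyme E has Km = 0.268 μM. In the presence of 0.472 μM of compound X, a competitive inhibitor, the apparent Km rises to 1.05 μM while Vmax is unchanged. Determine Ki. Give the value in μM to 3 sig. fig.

Competitive: Km,app = α·Km with α = 1 + [I]/Ki.
α = Km,app/Km = 1.05/0.268 = 3.918.
Ki = [I]/(α − 1) = 0.472/2.918 = 0.162 μM.

0.162 μM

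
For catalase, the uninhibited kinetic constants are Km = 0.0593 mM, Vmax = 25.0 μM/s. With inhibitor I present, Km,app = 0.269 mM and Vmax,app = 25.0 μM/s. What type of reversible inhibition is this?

Km increases (0.0593 → 0.269 mM) while Vmax is unchanged — the hallmark of competitive inhibition.

competitive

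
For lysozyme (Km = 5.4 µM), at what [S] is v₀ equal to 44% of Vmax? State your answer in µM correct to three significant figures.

v/Vmax = [S]/(Km+[S]) = 0.44, so [S] = Km·0.44/(1 − 0.44) = 5.4 × 0.7857.
[S] = 4.24 µM.

4.24 µM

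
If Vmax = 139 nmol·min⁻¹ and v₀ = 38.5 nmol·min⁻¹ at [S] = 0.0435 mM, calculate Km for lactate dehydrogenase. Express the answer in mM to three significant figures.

From v = Vmax[S]/(Km+[S]), Km = [S](Vmax − v)/v.
Km = 0.0435 × (139 − 38.5) / 38.5 = 4.372/38.5 = 0.114 mM.

0.114 mM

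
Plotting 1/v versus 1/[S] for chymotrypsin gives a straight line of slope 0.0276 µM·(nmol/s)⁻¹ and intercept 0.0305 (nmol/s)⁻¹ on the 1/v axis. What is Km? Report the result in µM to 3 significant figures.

y-intercept = 1/Vmax ⇒ Vmax = 32.8 nmol/s; slope = Km/Vmax ⇒ Km = slope × Vmax.
Km = 0.0276 × 32.8 = 0.905 µM.

0.905 µM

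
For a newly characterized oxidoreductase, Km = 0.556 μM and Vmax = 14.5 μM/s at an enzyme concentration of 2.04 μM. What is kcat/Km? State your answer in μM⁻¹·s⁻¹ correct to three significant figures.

12.8 μM⁻¹·s⁻¹

kcat = Vmax/[E]total = 14.5/2.04 = 7.11 s⁻¹.
kcat/Km = 7.11/0.556 = 12.8 μM⁻¹·s⁻¹.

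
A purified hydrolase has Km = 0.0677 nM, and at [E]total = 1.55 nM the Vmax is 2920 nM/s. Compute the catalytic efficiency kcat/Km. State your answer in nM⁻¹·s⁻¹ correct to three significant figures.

kcat = Vmax/[E]total = 2920/1.55 = 1880 s⁻¹.
kcat/Km = 1880/0.0677 = 27800 nM⁻¹·s⁻¹.

27800 nM⁻¹·s⁻¹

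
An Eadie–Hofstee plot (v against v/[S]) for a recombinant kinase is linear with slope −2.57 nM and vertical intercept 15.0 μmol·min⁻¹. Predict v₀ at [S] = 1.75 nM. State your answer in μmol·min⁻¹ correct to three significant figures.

In the Eadie–Hofstee form v = Vmax − Km·(v/[S]), the slope is −Km and the intercept is Vmax, so Km = 2.57 nM and Vmax = 15.0 μmol·min⁻¹.
v = 15.0 × 1.75/(2.57 + 1.75) = 6.08 μmol·min⁻¹.

6.08 μmol·min⁻¹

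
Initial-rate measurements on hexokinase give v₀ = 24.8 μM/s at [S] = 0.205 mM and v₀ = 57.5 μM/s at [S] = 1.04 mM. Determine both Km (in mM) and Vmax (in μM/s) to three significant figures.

Km = 0.498 mM; Vmax = 85.0 μM/s

In reciprocal form, 1/v = (Km/Vmax)·(1/[S]) + 1/Vmax. The two points give (1/[S], 1/v) = (4.878, 0.04032) and (0.9615, 0.01739).
Slope = (0.04032 − 0.01739)/(4.878 − 0.9615) = 0.005855; intercept = 0.04032 − 0.005855×4.878 = 0.01176.
Vmax = 1/intercept = 85.0 μM/s; Km = slope × Vmax = 0.005855 × 85.0 = 0.498 mM.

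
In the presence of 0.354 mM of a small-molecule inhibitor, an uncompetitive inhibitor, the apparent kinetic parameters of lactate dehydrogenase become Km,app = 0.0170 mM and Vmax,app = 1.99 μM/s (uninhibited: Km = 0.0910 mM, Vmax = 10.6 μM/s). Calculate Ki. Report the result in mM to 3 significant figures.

0.0818 mM

Uncompetitive: Vmax,app = Vmax/α (and Km,app = Km/α) with α = 1 + [I]/Ki.
α = Vmax/Vmax,app = 10.6/1.99 = 5.327.
Ki = [I]/(α − 1) = 0.354/4.327 = 0.0818 mM.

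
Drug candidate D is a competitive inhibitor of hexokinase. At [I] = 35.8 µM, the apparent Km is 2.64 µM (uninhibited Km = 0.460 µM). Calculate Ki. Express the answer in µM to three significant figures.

7.55 µM

Competitive: Km,app = α·Km with α = 1 + [I]/Ki.
α = Km,app/Km = 2.64/0.460 = 5.739.
Ki = [I]/(α − 1) = 35.8/4.739 = 7.55 µM.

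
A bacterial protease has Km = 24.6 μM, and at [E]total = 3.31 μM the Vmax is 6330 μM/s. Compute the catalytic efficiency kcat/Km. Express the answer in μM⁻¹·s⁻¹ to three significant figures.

kcat = Vmax/[E]total = 6330/3.31 = 1910 s⁻¹.
kcat/Km = 1910/24.6 = 77.7 μM⁻¹·s⁻¹.

77.7 μM⁻¹·s⁻¹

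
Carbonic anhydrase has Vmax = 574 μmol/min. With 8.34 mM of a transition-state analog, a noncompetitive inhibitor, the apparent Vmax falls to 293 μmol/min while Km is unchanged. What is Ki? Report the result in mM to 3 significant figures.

8.70 mM

Noncompetitive: Vmax,app = Vmax/α with α = 1 + [I]/Ki.
α = Vmax/Vmax,app = 574/293 = 1.959.
Ki = [I]/(α − 1) = 8.34/0.9590 = 8.70 mM.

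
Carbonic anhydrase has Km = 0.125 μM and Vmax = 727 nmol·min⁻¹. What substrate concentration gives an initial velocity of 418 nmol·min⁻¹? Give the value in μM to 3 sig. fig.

0.169 μM

Rearranging v = Vmax[S]/(Km+[S]) gives [S] = Km·v/(Vmax − v).
[S] = 0.125 × 418 / (727 − 418) = 52.25/309.0 = 0.169 μM.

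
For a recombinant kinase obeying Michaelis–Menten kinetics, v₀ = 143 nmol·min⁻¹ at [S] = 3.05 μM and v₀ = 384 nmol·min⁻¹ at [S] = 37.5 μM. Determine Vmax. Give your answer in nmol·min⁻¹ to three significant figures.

451 nmol·min⁻¹

From v = Vmax[S]/(Km+[S]), each point gives Vmax = v(Km+[S])/[S].
Equating: 143(Km+3.05)/3.05 = 384(Km+37.5)/37.5.
46.89·Km + 143 = 10.24·Km + 384, so (46.89 − 10.24)·Km = 384 − 143.
Km = 241.0/36.65 = 6.58 μM; then Vmax = 143(6.58+3.05)/3.05 = 451 nmol·min⁻¹.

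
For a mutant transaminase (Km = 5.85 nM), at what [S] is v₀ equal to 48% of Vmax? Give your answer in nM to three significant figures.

5.40 nM

v/Vmax = [S]/(Km+[S]) = 0.48, so [S] = Km·0.48/(1 − 0.48) = 5.85 × 0.9231.
[S] = 5.40 nM.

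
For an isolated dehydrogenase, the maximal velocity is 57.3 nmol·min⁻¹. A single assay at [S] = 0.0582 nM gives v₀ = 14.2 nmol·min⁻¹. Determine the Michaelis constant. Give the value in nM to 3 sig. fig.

v/Vmax = 14.2/57.3 = 0.2478 = [S]/(Km+[S]).
So Km + [S] = [S]/0.2478 = 0.2348 nM, giving Km = 0.2348 − 0.0582 = 0.177 nM.

0.177 nM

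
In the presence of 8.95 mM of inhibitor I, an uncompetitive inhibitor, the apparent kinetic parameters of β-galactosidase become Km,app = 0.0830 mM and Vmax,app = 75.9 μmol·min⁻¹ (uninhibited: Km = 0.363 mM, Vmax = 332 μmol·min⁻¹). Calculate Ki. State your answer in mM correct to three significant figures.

Uncompetitive: Vmax,app = Vmax/α (and Km,app = Km/α) with α = 1 + [I]/Ki.
α = Vmax/Vmax,app = 332/75.9 = 4.374.
Ki = [I]/(α − 1) = 8.95/3.374 = 2.65 mM.

2.65 mM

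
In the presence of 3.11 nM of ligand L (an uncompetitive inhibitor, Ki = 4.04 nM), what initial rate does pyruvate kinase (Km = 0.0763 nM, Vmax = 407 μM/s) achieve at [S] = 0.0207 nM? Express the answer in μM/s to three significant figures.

With α = 1 + [I]/Ki = 1 + 3.11/4.04 = 1.770, the uncompetitive rate law is v = (Vmax/α)·[S] / (Km/α + [S]).
v = (407/1.770)×0.0207 / (0.0763/1.770 + 0.0207) = 4.760/0.06381 = 74.6 μM/s.

74.6 μM/s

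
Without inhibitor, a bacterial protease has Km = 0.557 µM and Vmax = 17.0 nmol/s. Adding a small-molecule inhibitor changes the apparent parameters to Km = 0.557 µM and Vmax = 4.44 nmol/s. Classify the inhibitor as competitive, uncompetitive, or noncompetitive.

noncompetitive

Vmax decreases (17.0 → 4.44 nmol/s) while Km is unchanged — pure noncompetitive inhibition.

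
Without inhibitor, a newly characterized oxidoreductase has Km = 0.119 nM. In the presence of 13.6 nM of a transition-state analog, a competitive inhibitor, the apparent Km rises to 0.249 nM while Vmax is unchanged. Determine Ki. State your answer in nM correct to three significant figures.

12.4 nM

Competitive: Km,app = α·Km with α = 1 + [I]/Ki.
α = Km,app/Km = 0.249/0.119 = 2.092.
Since α = 1 + [I]/Ki, [I]/Ki = 2.092 − 1 = 1.092 and Ki = 13.6/1.092 = 12.4 nM.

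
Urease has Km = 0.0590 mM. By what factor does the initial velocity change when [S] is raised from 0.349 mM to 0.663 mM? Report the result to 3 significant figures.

Since Vmax cancels, v₂/v₁ = [S]₂(Km+[S]₁) / [S]₁(Km+[S]₂).
= 0.663×(0.0590+0.349) / (0.349×(0.0590+0.663)) = 0.2705/0.2520 = 1.07.

1.07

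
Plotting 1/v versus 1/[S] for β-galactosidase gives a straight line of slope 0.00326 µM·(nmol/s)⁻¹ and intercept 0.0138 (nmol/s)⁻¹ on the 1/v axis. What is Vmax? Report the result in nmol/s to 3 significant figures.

The y-intercept of a Lineweaver–Burk plot equals 1/Vmax, so Vmax = 1/0.0138 = 72.5 nmol/s.

72.5 nmol/s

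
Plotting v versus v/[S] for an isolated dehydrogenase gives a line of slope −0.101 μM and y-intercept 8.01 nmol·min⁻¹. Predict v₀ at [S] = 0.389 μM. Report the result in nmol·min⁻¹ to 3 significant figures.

6.36 nmol·min⁻¹

In the Eadie–Hofstee form v = Vmax − Km·(v/[S]), the slope is −Km and the intercept is Vmax, so Km = 0.101 μM and Vmax = 8.01 nmol·min⁻¹.
v = 8.01 × 0.389/(0.101 + 0.389) = 6.36 nmol·min⁻¹.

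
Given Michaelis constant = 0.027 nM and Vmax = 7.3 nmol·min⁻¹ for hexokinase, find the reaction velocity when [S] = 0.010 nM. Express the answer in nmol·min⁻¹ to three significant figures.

1.97 nmol·min⁻¹

[S]/(Km+[S]) = 0.010/0.03700 = 0.2703, the fractional saturation.
v = 0.2703 × Vmax = 0.2703 × 7.3 = 1.97 nmol·min⁻¹.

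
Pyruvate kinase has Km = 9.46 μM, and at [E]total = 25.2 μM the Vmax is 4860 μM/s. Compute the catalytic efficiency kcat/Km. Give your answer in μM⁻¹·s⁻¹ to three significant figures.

20.4 μM⁻¹·s⁻¹

kcat = Vmax/[E]total = 4860/25.2 = 193 s⁻¹.
kcat/Km = 193/9.46 = 20.4 μM⁻¹·s⁻¹.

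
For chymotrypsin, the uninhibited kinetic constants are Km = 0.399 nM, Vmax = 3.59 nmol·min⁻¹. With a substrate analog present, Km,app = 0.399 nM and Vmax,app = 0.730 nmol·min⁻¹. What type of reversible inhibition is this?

noncompetitive

Vmax decreases (3.59 → 0.730 nmol·min⁻¹) while Km is unchanged — pure noncompetitive inhibition.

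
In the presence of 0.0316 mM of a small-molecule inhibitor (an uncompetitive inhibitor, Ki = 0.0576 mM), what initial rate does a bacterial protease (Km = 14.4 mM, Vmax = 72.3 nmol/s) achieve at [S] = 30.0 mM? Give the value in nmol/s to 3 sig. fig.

With α = 1 + [I]/Ki = 1 + 0.0316/0.0576 = 1.549, the uncompetitive rate law is v = (Vmax/α)·[S] / (Km/α + [S]).
v = (72.3/1.549)×30.0 / (14.4/1.549 + 30.0) = 1401/39.30 = 35.6 nmol/s.

35.6 nmol/s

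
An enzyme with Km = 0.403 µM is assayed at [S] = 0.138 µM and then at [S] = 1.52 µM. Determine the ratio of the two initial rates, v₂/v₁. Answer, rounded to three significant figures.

3.10

Since Vmax cancels, v₂/v₁ = [S]₂(Km+[S]₁) / [S]₁(Km+[S]₂).
= 1.52×(0.403+0.138) / (0.138×(0.403+1.52)) = 0.8223/0.2654 = 3.10.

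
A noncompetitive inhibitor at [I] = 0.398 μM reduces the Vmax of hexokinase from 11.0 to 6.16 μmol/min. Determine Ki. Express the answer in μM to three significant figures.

0.507 μM

Noncompetitive: Vmax,app = Vmax/α with α = 1 + [I]/Ki.
α = Vmax/Vmax,app = 11.0/6.16 = 1.786.
Since α = 1 + [I]/Ki, [I]/Ki = 1.786 − 1 = 0.7857 and Ki = 0.398/0.7857 = 0.507 μM.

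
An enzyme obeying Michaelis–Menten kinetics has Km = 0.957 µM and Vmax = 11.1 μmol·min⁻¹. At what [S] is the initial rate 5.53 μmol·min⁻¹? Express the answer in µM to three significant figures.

Rearranging v = Vmax[S]/(Km+[S]) gives [S] = Km·v/(Vmax − v).
[S] = 0.957 × 5.53 / (11.1 − 5.53) = 5.292/5.570 = 0.950 µM.

0.950 µM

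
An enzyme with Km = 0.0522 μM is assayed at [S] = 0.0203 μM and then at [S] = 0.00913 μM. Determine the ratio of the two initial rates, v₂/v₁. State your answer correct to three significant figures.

The fractional saturations are [S]/(Km+[S]) = 0.0203/0.07250 = 0.2800 and 0.00913/0.06133 = 0.1489.
v₂/v₁ is just their ratio: 0.1489/0.2800 = 0.532.

0.532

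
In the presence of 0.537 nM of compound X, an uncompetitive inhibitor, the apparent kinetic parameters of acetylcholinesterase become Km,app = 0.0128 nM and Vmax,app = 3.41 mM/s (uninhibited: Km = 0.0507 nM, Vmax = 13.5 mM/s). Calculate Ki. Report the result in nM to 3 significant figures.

0.181 nM

Uncompetitive: Vmax,app = Vmax/α (and Km,app = Km/α) with α = 1 + [I]/Ki.
α = Vmax/Vmax,app = 13.5/3.41 = 3.959.
Since α = 1 + [I]/Ki, [I]/Ki = 3.959 − 1 = 2.959 and Ki = 0.537/2.959 = 0.181 nM.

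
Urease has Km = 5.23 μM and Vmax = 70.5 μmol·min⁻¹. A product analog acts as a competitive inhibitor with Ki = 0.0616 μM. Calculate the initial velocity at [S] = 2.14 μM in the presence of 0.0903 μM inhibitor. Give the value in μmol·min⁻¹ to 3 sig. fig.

With α = 1 + [I]/Ki = 1 + 0.0903/0.0616 = 2.466, the competitive rate law is v = Vmax[S] / (αKm + [S]).
v = 70.5×2.14 / (2.466×5.23 + 2.14) = 150.9/15.04 = 10.0 μmol·min⁻¹.

10.0 μmol·min⁻¹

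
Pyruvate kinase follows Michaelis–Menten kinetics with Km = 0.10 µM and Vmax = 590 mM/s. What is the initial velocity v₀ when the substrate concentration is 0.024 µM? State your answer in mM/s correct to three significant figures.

114 mM/s

[S]/(Km+[S]) = 0.024/0.1240 = 0.1935, the fractional saturation.
v = 0.1935 × Vmax = 0.1935 × 590 = 114 mM/s.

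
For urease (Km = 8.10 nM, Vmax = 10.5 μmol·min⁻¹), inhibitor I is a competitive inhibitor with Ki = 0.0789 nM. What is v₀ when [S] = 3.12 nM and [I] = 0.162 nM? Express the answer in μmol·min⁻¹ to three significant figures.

With α = 1 + [I]/Ki = 1 + 0.162/0.0789 = 3.053, the competitive rate law is v = Vmax[S] / (αKm + [S]).
v = 10.5×3.12 / (3.053×8.10 + 3.12) = 32.76/27.85 = 1.18 μmol·min⁻¹.

1.18 μmol·min⁻¹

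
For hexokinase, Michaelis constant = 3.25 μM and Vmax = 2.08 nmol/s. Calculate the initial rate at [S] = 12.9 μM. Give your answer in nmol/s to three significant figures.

v = Vmax·[S]/(Km + [S]) = 2.08 × 12.9 / (3.25 + 12.9)
  = 26.83 / 16.15 = 1.66 nmol/s.

1.66 nmol/s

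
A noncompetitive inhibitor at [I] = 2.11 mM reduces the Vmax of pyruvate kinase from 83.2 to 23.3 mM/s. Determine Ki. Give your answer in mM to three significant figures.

Noncompetitive: Vmax,app = Vmax/α with α = 1 + [I]/Ki.
α = Vmax/Vmax,app = 83.2/23.3 = 3.571.
Since α = 1 + [I]/Ki, [I]/Ki = 3.571 − 1 = 2.571 and Ki = 2.11/2.571 = 0.821 mM.

0.821 mM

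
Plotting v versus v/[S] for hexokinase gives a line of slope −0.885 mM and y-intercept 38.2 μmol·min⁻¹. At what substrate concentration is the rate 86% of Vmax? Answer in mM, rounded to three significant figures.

5.44 mM

The Eadie–Hofstee slope gives Km = 0.885 mM (slope = −Km).
v/Vmax = [S]/(Km+[S]) = 0.86 ⇒ [S] = Km·0.86/(1−0.86) = 0.885 × 6.143 = 5.44 mM.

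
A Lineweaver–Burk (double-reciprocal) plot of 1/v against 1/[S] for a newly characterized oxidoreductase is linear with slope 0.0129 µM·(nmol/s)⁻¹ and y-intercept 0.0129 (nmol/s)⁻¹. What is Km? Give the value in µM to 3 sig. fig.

y-intercept = 1/Vmax ⇒ Vmax = 77.5 nmol/s; slope = Km/Vmax ⇒ Km = slope × Vmax.
Km = 0.0129 × 77.5 = 1.00 µM.

1.00 µM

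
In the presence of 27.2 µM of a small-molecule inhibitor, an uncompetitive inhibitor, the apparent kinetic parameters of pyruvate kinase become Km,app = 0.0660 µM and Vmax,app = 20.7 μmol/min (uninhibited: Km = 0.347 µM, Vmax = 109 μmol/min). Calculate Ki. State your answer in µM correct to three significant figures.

Uncompetitive: Vmax,app = Vmax/α (and Km,app = Km/α) with α = 1 + [I]/Ki.
α = Vmax/Vmax,app = 109/20.7 = 5.266.
Ki = [I]/(α − 1) = 27.2/4.266 = 6.38 µM.

6.38 µM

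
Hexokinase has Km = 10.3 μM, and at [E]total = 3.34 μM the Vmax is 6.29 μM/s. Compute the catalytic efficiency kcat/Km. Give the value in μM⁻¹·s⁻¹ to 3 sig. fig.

0.183 μM⁻¹·s⁻¹

kcat = Vmax/[E]total = 6.29/3.34 = 1.88 s⁻¹.
kcat/Km = 1.88/10.3 = 0.183 μM⁻¹·s⁻¹.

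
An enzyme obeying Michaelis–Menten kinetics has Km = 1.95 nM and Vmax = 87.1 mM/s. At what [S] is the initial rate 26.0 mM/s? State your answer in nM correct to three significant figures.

The required fractional saturation is v/Vmax = 26.0/87.1 = 0.2985.
Then [S]/(Km+[S]) = 0.2985 ⇒ [S] = 1.95 × 0.2985/(1 − 0.2985) = 0.830 nM.

0.830 nM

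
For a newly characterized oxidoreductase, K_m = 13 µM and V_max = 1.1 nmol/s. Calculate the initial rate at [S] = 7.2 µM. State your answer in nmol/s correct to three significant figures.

0.392 nmol/s

[S]/(Km+[S]) = 7.2/20.20 = 0.3564, the fractional saturation.
v = 0.3564 × Vmax = 0.3564 × 1.1 = 0.392 nmol/s.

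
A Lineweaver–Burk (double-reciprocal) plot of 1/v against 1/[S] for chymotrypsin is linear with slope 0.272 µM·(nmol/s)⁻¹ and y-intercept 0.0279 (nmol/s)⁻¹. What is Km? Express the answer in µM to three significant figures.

9.75 µM

y-intercept = 1/Vmax ⇒ Vmax = 35.8 nmol/s; slope = Km/Vmax ⇒ Km = slope × Vmax.
Km = 0.272 × 35.8 = 9.75 µM.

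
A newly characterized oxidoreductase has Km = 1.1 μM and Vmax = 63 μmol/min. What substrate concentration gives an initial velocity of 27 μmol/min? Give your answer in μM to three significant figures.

Rearranging v = Vmax[S]/(Km+[S]) gives [S] = Km·v/(Vmax − v).
[S] = 1.1 × 27 / (63 − 27) = 29.70/36.00 = 0.825 μM.

0.825 μM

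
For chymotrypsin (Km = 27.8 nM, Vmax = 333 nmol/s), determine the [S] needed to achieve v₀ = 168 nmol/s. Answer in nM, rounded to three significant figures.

The required fractional saturation is v/Vmax = 168/333 = 0.5045.
Then [S]/(Km+[S]) = 0.5045 ⇒ [S] = 27.8 × 0.5045/(1 − 0.5045) = 28.3 nM.

28.3 nM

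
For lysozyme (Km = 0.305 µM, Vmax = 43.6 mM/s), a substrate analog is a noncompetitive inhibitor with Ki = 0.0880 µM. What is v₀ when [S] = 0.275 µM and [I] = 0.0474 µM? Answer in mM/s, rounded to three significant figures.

With α = 1 + [I]/Ki = 1 + 0.0474/0.0880 = 1.539, the noncompetitive rate law is v = (Vmax/α)·[S] / (Km + [S]).
v = (43.6/1.539)×0.275 / (0.305 + 0.275) = 7.793/0.5800 = 13.4 mM/s.

13.4 mM/s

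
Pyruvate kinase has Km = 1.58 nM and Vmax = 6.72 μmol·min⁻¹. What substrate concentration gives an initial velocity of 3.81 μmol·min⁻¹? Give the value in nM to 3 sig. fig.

2.07 nM

Rearranging v = Vmax[S]/(Km+[S]) gives [S] = Km·v/(Vmax − v).
[S] = 1.58 × 3.81 / (6.72 − 3.81) = 6.020/2.910 = 2.07 nM.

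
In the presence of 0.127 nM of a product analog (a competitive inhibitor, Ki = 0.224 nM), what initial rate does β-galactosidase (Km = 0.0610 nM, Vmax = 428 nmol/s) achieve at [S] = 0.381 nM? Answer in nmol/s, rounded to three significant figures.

342 nmol/s

α = 1 + [I]/Ki = 1 + 0.127/0.224 = 1.567.
For a competitive inhibitor, Vmax is unchanged and the apparent Km becomes α·Km: Km,app = 0.0956 nM, Vmax,app = 428 nmol/s.
v = Vmax,app·[S]/(Km,app + [S]) = 428 × 0.381/(0.0956 + 0.381) = 342 nmol/s.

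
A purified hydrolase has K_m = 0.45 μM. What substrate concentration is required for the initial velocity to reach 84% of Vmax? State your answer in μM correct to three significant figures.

v/Vmax = [S]/(Km+[S]) = 0.84, so [S] = Km·0.84/(1 − 0.84) = 0.45 × 5.250.
[S] = 2.36 μM.

2.36 μM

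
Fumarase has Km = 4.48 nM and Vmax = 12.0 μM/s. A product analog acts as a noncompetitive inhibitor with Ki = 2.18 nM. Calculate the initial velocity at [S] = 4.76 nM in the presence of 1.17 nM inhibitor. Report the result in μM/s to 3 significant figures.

4.02 μM/s

With α = 1 + [I]/Ki = 1 + 1.17/2.18 = 1.537, the noncompetitive rate law is v = (Vmax/α)·[S] / (Km + [S]).
v = (12.0/1.537)×4.76 / (4.48 + 4.76) = 37.17/9.240 = 4.02 μM/s.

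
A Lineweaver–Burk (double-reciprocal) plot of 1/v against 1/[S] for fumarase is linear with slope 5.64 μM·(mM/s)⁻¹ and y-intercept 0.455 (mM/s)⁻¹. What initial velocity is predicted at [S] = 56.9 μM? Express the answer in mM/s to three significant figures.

1.80 mM/s

The y-intercept is 1/Vmax, so Vmax = 1/0.455 = 2.20 mM/s.
The slope is Km/Vmax, so Km = 5.64 × 2.20 = 12.4 μM.
Then v = 2.20 × 56.9/(12.4 + 56.9) = 1.80 mM/s.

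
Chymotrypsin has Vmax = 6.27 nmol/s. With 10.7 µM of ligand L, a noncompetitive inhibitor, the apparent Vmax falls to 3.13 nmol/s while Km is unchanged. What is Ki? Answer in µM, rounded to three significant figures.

10.7 µM

Noncompetitive: Vmax,app = Vmax/α with α = 1 + [I]/Ki.
α = Vmax/Vmax,app = 6.27/3.13 = 2.003.
Ki = [I]/(α − 1) = 10.7/1.003 = 10.7 µM.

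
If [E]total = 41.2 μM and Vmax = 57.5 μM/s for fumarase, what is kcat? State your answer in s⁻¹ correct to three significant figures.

1.40 s⁻¹

kcat = Vmax/[E]total = 57.5 μM/s / 41.2 μM = 1.40 s⁻¹.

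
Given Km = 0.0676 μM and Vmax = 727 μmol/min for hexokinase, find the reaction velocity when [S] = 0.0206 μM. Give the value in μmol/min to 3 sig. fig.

v = Vmax·[S]/(Km + [S]) = 727 × 0.0206 / (0.0676 + 0.0206)
  = 14.98 / 0.08820 = 170 μmol/min.

170 μmol/min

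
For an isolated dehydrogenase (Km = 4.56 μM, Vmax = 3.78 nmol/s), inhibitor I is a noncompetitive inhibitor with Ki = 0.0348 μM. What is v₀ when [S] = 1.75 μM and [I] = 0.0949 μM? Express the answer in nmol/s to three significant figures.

0.281 nmol/s

α = 1 + [I]/Ki = 1 + 0.0949/0.0348 = 3.727.
For a noncompetitive inhibitor, Vmax is reduced to Vmax/α while Km is unchanged: Km,app = 4.56 μM, Vmax,app = 1.01 nmol/s.
v = Vmax,app·[S]/(Km,app + [S]) = 1.01 × 1.75/(4.56 + 1.75) = 0.281 nmol/s.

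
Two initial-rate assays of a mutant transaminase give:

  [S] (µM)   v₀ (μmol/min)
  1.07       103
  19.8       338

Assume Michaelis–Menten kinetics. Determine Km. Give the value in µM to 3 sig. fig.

2.97 µM

From v = Vmax[S]/(Km+[S]), each point gives Vmax = v(Km+[S])/[S].
Equating: 103(Km+1.07)/1.07 = 338(Km+19.8)/19.8.
96.26·Km + 103 = 17.07·Km + 338, so (96.26 − 17.07)·Km = 338 − 103.
Km = 235.0/79.19 = 2.97 µM; then Vmax = 103(2.97+1.07)/1.07 = 389 μmol/min.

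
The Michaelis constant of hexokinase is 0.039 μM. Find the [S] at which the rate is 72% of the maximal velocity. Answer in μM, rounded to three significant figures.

0.100 μM

v/Vmax = [S]/(Km+[S]) = 0.72, so [S] = Km·0.72/(1 − 0.72) = 0.039 × 2.571.
[S] = 0.100 μM.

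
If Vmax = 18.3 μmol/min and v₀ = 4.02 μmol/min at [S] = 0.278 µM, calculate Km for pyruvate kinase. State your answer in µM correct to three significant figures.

0.988 µM

From v = Vmax[S]/(Km+[S]), Km = [S](Vmax − v)/v.
Km = 0.278 × (18.3 − 4.02) / 4.02 = 3.970/4.02 = 0.988 µM.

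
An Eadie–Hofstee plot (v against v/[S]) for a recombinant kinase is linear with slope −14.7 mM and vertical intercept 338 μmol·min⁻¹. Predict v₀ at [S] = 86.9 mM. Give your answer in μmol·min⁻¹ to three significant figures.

In the Eadie–Hofstee form v = Vmax − Km·(v/[S]), the slope is −Km and the intercept is Vmax, so Km = 14.7 mM and Vmax = 338 μmol·min⁻¹.
v = 338 × 86.9/(14.7 + 86.9) = 289 μmol·min⁻¹.

289 μmol·min⁻¹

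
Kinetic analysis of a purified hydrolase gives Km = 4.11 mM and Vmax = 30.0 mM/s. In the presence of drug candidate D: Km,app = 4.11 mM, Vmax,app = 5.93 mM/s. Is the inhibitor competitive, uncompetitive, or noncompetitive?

Vmax decreases (30.0 → 5.93 mM/s) while Km is unchanged — pure noncompetitive inhibition.

noncompetitive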